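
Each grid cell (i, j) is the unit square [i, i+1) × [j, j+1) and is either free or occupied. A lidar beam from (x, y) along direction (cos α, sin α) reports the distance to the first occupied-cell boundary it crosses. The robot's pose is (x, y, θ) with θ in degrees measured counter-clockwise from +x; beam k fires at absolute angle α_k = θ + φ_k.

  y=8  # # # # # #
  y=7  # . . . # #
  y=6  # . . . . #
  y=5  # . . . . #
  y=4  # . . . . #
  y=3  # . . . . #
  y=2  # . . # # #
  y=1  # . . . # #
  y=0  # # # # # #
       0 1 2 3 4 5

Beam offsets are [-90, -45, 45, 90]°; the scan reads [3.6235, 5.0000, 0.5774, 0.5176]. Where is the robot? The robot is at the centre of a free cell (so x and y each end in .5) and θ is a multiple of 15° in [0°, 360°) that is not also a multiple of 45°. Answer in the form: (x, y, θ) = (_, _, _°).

(x, y, θ) = (1.5, 3.5, 105°)

The pose lattice has 24·16 = 384 candidates. Test each by forward raycasting.
  (1.5, 4.5, 165°): beam 2 = 1.0000 ≠ 5.0000 ✗
  (2.5, 4.5, 165°): beam 2 = 3.0000 ≠ 5.0000 ✗
  (1.5, 7.5, 165°): beam 1 = 0.5176 ≠ 3.6235 ✗
  …
  (1.5, 3.5, 105°): r_1=3.6235, r_2=5.0000, r_3=0.5774, r_4=0.5176 — all match ✓
Unique over the lattice → pose = (1.5, 3.5, 105°).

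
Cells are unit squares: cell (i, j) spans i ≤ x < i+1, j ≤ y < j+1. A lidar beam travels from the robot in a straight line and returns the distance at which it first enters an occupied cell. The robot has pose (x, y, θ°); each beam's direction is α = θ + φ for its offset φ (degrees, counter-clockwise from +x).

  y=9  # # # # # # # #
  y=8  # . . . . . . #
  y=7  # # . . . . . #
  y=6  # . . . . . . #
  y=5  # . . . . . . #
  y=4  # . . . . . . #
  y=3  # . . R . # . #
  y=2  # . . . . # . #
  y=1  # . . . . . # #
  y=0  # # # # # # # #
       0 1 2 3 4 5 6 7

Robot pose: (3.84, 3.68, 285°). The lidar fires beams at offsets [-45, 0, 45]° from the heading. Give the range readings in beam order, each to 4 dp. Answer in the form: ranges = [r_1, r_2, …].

beam 1: φ=-45°, α=240°
  cosα=-0.5000 sinα=-0.8660 | (3,3) | tMaxX 1.6800 tMaxY 0.7852 | tΔX 2.0000 tΔY 1.1547
    t=0.7852 [y] (3,2)
    t=1.6800 [x] (2,2)
    t=1.9399 [y] (2,1)
    t=3.0946 [y] (2,0) — stop
  → r_1 = 3.0946
beam 2: φ=0°, α=285°
  cosα=0.2588 sinα=-0.9659 | (3,3) | tMaxX 0.6182 tMaxY 0.7040 | tΔX 3.8637 tΔY 1.0353
    t=0.6182 [x] (4,3)
    t=0.7040 [y] (4,2)
    t=1.7393 [y] (4,1)
    t=2.7745 [y] (4,0) — stop
  → r_2 = 2.7745
beam 3: φ=45°, α=330°
  cosα=0.8660 sinα=-0.5000 | (3,3) | tMaxX 0.1848 tMaxY 1.3600 | tΔX 1.1547 tΔY 2.0000
    t=0.1848 [x] (4,3)
    t=1.3395 [x] (5,3) — stop
  → r_3 = 1.3395

ranges = [3.0946, 2.7745, 1.3395]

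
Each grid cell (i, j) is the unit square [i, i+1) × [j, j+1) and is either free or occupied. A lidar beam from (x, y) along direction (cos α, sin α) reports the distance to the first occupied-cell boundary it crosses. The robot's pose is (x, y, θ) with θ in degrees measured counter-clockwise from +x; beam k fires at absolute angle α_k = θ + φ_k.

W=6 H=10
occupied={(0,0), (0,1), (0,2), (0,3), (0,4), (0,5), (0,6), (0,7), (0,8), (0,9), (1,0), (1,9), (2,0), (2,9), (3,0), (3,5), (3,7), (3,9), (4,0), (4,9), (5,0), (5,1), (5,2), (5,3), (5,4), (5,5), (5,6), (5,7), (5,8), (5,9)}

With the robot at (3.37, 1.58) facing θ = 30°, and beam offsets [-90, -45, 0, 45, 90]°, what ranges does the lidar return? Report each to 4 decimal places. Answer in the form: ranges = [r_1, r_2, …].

ranges = [0.6697, 1.6875, 1.8822, 6.2978, 4.7400]

beam 1: φ=-90°, α=300°
  dir = (cos 300°, sin 300°) = (0.5000, -0.8660); from cell (3,1)
  next x-line at t=1.2600, next y-line at t=0.6697; Δt_x=2.0000, Δt_y=1.1547
    y: enter (3,0) at t=0.6697 ← occupied
  → r_1 = 0.6697
beam 2: φ=-45°, α=345°
  dir = (cos 345°, sin 345°) = (0.9659, -0.2588); from cell (3,1)
  next x-line at t=0.6522, next y-line at t=2.2409; Δt_x=1.0353, Δt_y=3.8637
    x: enter (4,1) at t=0.6522
    x: enter (5,1) at t=1.6875 ← occupied
  → r_2 = 1.6875
beam 3: φ=0°, α=30°
  dir = (cos 30°, sin 30°) = (0.8660, 0.5000); from cell (3,1)
  next x-line at t=0.7275, next y-line at t=0.8400; Δt_x=1.1547, Δt_y=2.0000
    x: enter (4,1) at t=0.7275
    y: enter (4,2) at t=0.8400
    x: enter (5,2) at t=1.8822 ← occupied
  → r_3 = 1.8822
beam 4: φ=45°, α=75°
  dir = (cos 75°, sin 75°) = (0.2588, 0.9659); from cell (3,1)
  next x-line at t=2.4341, next y-line at t=0.4348; Δt_x=3.8637, Δt_y=1.0353
    y: enter (3,2) at t=0.4348
    y: enter (3,3) at t=1.4701
    x: enter (4,3) at t=2.4341
    y: enter (4,4) at t=2.5054
    y: enter (4,5) at t=3.5406
    y: enter (4,6) at t=4.5759
    y: enter (4,7) at t=5.6112
    x: enter (5,7) at t=6.2978 ← occupied
  → r_4 = 6.2978
beam 5: φ=90°, α=120°
  dir = (cos 120°, sin 120°) = (-0.5000, 0.8660); from cell (3,1)
  next x-line at t=0.7400, next y-line at t=0.4850; Δt_x=2.0000, Δt_y=1.1547
    y: enter (3,2) at t=0.4850
    x: enter (2,2) at t=0.7400
    y: enter (2,3) at t=1.6397
    x: enter (1,3) at t=2.7400
    y: enter (1,4) at t=2.7944
    y: enter (1,5) at t=3.9491
    x: enter (0,5) at t=4.7400 ← occupied
  → r_5 = 4.7400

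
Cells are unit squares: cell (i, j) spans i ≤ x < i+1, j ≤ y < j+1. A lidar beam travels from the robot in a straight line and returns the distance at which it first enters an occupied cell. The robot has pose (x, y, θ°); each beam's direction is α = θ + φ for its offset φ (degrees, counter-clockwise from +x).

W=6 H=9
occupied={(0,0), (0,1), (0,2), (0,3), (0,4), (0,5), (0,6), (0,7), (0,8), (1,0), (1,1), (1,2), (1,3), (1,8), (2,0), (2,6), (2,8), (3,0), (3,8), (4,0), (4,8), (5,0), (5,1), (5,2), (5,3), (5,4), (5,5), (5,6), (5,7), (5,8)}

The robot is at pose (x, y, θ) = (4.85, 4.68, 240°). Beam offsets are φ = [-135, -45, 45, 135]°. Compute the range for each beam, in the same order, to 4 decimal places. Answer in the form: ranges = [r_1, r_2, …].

ranges = [3.4371, 2.9505, 0.5796, 0.1553]

beam 1: φ=-135°, α=105°
  direction (-0.2588, 0.9659); cell (4,4); t to first gridline: x 3.2841, y 0.3313 (then +3.8637 / +1.0353)
    (4,5) via y @ 0.3313
    (4,6) via y @ 1.3666
    (4,7) via y @ 2.4018
    (3,7) via x @ 3.2841
    (3,8) via y @ 3.4371  # hit
  → r_1 = 3.4371
beam 2: φ=-45°, α=195°
  direction (-0.9659, -0.2588); cell (4,4); t to first gridline: x 0.8800, y 2.6273 (then +1.0353 / +3.8637)
    (3,4) via x @ 0.8800
    (2,4) via x @ 1.9153
    (2,3) via y @ 2.6273
    (1,3) via x @ 2.9505  # hit
  → r_2 = 2.9505
beam 3: φ=45°, α=285°
  direction (0.2588, -0.9659); cell (4,4); t to first gridline: x 0.5796, y 0.7040 (then +3.8637 / +1.0353)
    (5,4) via x @ 0.5796  # hit
  → r_3 = 0.5796
beam 4: φ=135°, α=15°
  direction (0.9659, 0.2588); cell (4,4); t to first gridline: x 0.1553, y 1.2364 (then +1.0353 / +3.8637)
    (5,4) via x @ 0.1553  # hit
  → r_4 = 0.1553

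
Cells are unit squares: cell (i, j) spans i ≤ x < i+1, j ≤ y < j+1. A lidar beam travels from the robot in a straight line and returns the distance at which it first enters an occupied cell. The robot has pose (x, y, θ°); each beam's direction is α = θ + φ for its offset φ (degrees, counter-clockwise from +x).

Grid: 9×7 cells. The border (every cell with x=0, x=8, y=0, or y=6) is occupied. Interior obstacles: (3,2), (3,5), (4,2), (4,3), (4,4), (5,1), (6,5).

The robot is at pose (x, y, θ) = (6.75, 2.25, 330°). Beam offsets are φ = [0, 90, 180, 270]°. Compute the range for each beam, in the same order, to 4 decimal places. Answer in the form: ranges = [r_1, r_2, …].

ranges = [1.4434, 2.5000, 2.0207, 1.4434]

beam 1: φ=0°, α=330°
  dir = (cos 330°, sin 330°) = (0.8660, -0.5000); from cell (6,2)
  next x-line at t=0.2887, next y-line at t=0.5000; Δt_x=1.1547, Δt_y=2.0000
    x: enter (7,2) at t=0.2887
    y: enter (7,1) at t=0.5000
    x: enter (8,1) at t=1.4434 ← occupied
  → r_1 = 1.4434
beam 2: φ=90°, α=60°
  dir = (cos 60°, sin 60°) = (0.5000, 0.8660); from cell (6,2)
  next x-line at t=0.5000, next y-line at t=0.8660; Δt_x=2.0000, Δt_y=1.1547
    x: enter (7,2) at t=0.5000
    y: enter (7,3) at t=0.8660
    y: enter (7,4) at t=2.0207
    x: enter (8,4) at t=2.5000 ← occupied
  → r_2 = 2.5000
beam 3: φ=180°, α=150°
  dir = (cos 150°, sin 150°) = (-0.8660, 0.5000); from cell (6,2)
  next x-line at t=0.8660, next y-line at t=1.5000; Δt_x=1.1547, Δt_y=2.0000
    x: enter (5,2) at t=0.8660
    y: enter (5,3) at t=1.5000
    x: enter (4,3) at t=2.0207 ← occupied
  → r_3 = 2.0207
beam 4: φ=270°, α=240°
  dir = (cos 240°, sin 240°) = (-0.5000, -0.8660); from cell (6,2)
  next x-line at t=1.5000, next y-line at t=0.2887; Δt_x=2.0000, Δt_y=1.1547
    y: enter (6,1) at t=0.2887
    y: enter (6,0) at t=1.4434 ← occupied
  → r_4 = 1.4434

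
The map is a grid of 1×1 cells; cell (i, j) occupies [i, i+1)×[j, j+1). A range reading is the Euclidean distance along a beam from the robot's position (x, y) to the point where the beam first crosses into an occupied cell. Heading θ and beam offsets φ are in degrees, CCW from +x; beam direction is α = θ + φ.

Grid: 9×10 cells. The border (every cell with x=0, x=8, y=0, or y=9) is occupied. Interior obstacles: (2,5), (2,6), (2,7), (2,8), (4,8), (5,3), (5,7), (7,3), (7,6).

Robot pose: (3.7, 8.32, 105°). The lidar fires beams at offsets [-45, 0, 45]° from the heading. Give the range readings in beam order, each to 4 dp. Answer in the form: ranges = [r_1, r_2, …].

beam 1: φ=-45°, α=60°
  d=(0.5000,0.8660)  start (3,8)  tX=0.6000 tY=0.7852  stride 1/|dx|=2.0000 1/|dy|=1.1547
    cross x-line → (4,8), t=0.6000 (wall)
  → r_1 = 0.6000
beam 2: φ=0°, α=105°
  d=(-0.2588,0.9659)  start (3,8)  tX=2.7046 tY=0.7040  stride 1/|dx|=3.8637 1/|dy|=1.0353
    cross y-line → (3,9), t=0.7040 (wall)
  → r_2 = 0.7040
beam 3: φ=45°, α=150°
  d=(-0.8660,0.5000)  start (3,8)  tX=0.8083 tY=1.3600  stride 1/|dx|=1.1547 1/|dy|=2.0000
    cross x-line → (2,8), t=0.8083 (wall)
  → r_3 = 0.8083

ranges = [0.6000, 0.7040, 0.8083]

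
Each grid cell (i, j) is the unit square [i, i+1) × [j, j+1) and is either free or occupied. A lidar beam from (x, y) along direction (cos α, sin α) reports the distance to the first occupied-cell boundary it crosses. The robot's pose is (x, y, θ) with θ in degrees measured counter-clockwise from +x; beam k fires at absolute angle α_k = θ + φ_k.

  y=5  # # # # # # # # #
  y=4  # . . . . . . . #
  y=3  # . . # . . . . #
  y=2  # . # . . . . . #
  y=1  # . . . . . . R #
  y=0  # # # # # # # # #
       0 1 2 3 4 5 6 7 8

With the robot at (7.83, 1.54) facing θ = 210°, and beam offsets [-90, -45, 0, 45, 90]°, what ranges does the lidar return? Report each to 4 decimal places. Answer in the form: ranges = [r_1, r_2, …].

beam 1: φ=-90°, α=120°
  cosα=-0.5000 sinα=0.8660 | (7,1) | tMaxX 1.6600 tMaxY 0.5312 | tΔX 2.0000 tΔY 1.1547
    t=0.5312 [y] (7,2)
    t=1.6600 [x] (6,2)
    t=1.6859 [y] (6,3)
    t=2.8406 [y] (6,4)
    t=3.6600 [x] (5,4)
    t=3.9953 [y] (5,5) — stop
  → r_1 = 3.9953
beam 2: φ=-45°, α=165°
  cosα=-0.9659 sinα=0.2588 | (7,1) | tMaxX 0.8593 tMaxY 1.7773 | tΔX 1.0353 tΔY 3.8637
    t=0.8593 [x] (6,1)
    t=1.7773 [y] (6,2)
    t=1.8946 [x] (5,2)
    t=2.9298 [x] (4,2)
    t=3.9651 [x] (3,2)
    t=5.0004 [x] (2,2) — stop
  → r_2 = 5.0004
beam 3: φ=0°, α=210°
  cosα=-0.8660 sinα=-0.5000 | (7,1) | tMaxX 0.9584 tMaxY 1.0800 | tΔX 1.1547 tΔY 2.0000
    t=0.9584 [x] (6,1)
    t=1.0800 [y] (6,0) — stop
  → r_3 = 1.0800
beam 4: φ=45°, α=255°
  cosα=-0.2588 sinα=-0.9659 | (7,1) | tMaxX 3.2069 tMaxY 0.5590 | tΔX 3.8637 tΔY 1.0353
    t=0.5590 [y] (7,0) — stop
  → r_4 = 0.5590
beam 5: φ=90°, α=300°
  cosα=0.5000 sinα=-0.8660 | (7,1) | tMaxX 0.3400 tMaxY 0.6235 | tΔX 2.0000 tΔY 1.1547
    t=0.3400 [x] (8,1) — stop
  → r_5 = 0.3400

ranges = [3.9953, 5.0004, 1.0800, 0.5590, 0.3400]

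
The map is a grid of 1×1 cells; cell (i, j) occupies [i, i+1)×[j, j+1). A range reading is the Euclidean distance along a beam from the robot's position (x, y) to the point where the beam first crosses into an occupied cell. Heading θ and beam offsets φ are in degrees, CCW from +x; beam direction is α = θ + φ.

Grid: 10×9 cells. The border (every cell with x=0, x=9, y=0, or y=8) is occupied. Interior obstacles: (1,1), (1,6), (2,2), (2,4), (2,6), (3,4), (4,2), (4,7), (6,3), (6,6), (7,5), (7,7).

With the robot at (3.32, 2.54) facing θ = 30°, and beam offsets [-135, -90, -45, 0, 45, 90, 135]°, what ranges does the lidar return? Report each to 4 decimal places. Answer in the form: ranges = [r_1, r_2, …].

ranges = [1.5943, 1.7782, 0.7040, 0.7852, 1.5115, 1.6859, 0.3313]

beam 1: φ=-135°, α=255°
  d=(-0.2588,-0.9659)  start (3,2)  tX=1.2364 tY=0.5590  stride 1/|dx|=3.8637 1/|dy|=1.0353
    cross y-line → (3,1), t=0.5590
    cross x-line → (2,1), t=1.2364
    cross y-line → (2,0), t=1.5943 (wall)
  → r_1 = 1.5943
beam 2: φ=-90°, α=300°
  d=(0.5000,-0.8660)  start (3,2)  tX=1.3600 tY=0.6235  stride 1/|dx|=2.0000 1/|dy|=1.1547
    cross y-line → (3,1), t=0.6235
    cross x-line → (4,1), t=1.3600
    cross y-line → (4,0), t=1.7782 (wall)
  → r_2 = 1.7782
beam 3: φ=-45°, α=345°
  d=(0.9659,-0.2588)  start (3,2)  tX=0.7040 tY=2.0864  stride 1/|dx|=1.0353 1/|dy|=3.8637
    cross x-line → (4,2), t=0.7040 (wall)
  → r_3 = 0.7040
beam 4: φ=0°, α=30°
  d=(0.8660,0.5000)  start (3,2)  tX=0.7852 tY=0.9200  stride 1/|dx|=1.1547 1/|dy|=2.0000
    cross x-line → (4,2), t=0.7852 (wall)
  → r_4 = 0.7852
beam 5: φ=45°, α=75°
  d=(0.2588,0.9659)  start (3,2)  tX=2.6273 tY=0.4762  stride 1/|dx|=3.8637 1/|dy|=1.0353
    cross y-line → (3,3), t=0.4762
    cross y-line → (3,4), t=1.5115 (wall)
  → r_5 = 1.5115
beam 6: φ=90°, α=120°
  d=(-0.5000,0.8660)  start (3,2)  tX=0.6400 tY=0.5312  stride 1/|dx|=2.0000 1/|dy|=1.1547
    cross y-line → (3,3), t=0.5312
    cross x-line → (2,3), t=0.6400
    cross y-line → (2,4), t=1.6859 (wall)
  → r_6 = 1.6859
beam 7: φ=135°, α=165°
  d=(-0.9659,0.2588)  start (3,2)  tX=0.3313 tY=1.7773  stride 1/|dx|=1.0353 1/|dy|=3.8637
    cross x-line → (2,2), t=0.3313 (wall)
  → r_7 = 0.3313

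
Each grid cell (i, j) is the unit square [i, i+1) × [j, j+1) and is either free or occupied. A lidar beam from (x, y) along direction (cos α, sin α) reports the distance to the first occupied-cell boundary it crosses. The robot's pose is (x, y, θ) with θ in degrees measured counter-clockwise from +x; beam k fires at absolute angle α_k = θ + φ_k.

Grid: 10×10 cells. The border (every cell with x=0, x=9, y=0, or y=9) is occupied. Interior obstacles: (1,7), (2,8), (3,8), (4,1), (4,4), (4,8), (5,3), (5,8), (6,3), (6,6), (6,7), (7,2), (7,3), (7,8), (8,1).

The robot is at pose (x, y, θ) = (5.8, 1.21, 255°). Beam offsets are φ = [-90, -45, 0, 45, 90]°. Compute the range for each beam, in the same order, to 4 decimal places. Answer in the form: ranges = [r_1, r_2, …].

ranges = [0.8282, 0.4200, 0.2174, 0.2425, 0.8114]

beam 1: φ=-90°, α=165°
  d=(-0.9659,0.2588)  start (5,1)  tX=0.8282 tY=3.0523  stride 1/|dx|=1.0353 1/|dy|=3.8637
    cross x-line → (4,1), t=0.8282 (wall)
  → r_1 = 0.8282
beam 2: φ=-45°, α=210°
  d=(-0.8660,-0.5000)  start (5,1)  tX=0.9238 tY=0.4200  stride 1/|dx|=1.1547 1/|dy|=2.0000
    cross y-line → (5,0), t=0.4200 (wall)
  → r_2 = 0.4200
beam 3: φ=0°, α=255°
  d=(-0.2588,-0.9659)  start (5,1)  tX=3.0910 tY=0.2174  stride 1/|dx|=3.8637 1/|dy|=1.0353
    cross y-line → (5,0), t=0.2174 (wall)
  → r_3 = 0.2174
beam 4: φ=45°, α=300°
  d=(0.5000,-0.8660)  start (5,1)  tX=0.4000 tY=0.2425  stride 1/|dx|=2.0000 1/|dy|=1.1547
    cross y-line → (5,0), t=0.2425 (wall)
  → r_4 = 0.2425
beam 5: φ=90°, α=345°
  d=(0.9659,-0.2588)  start (5,1)  tX=0.2071 tY=0.8114  stride 1/|dx|=1.0353 1/|dy|=3.8637
    cross x-line → (6,1), t=0.2071
    cross y-line → (6,0), t=0.8114 (wall)
  → r_5 = 0.8114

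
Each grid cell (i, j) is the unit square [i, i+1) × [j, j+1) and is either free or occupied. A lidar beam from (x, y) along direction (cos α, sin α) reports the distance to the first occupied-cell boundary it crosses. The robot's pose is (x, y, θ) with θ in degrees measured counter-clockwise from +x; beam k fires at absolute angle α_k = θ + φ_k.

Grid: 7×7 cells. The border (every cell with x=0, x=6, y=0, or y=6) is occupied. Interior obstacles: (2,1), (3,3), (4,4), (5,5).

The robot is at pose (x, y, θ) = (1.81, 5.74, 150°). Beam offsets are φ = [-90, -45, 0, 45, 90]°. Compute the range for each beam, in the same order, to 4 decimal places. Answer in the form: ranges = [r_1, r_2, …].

beam 1: φ=-90°, α=60°
  cosα=0.5000 sinα=0.8660 | (1,5) | tMaxX 0.3800 tMaxY 0.3002 | tΔX 2.0000 tΔY 1.1547
    t=0.3002 [y] (1,6) — stop
  → r_1 = 0.3002
beam 2: φ=-45°, α=105°
  cosα=-0.2588 sinα=0.9659 | (1,5) | tMaxX 3.1296 tMaxY 0.2692 | tΔX 3.8637 tΔY 1.0353
    t=0.2692 [y] (1,6) — stop
  → r_2 = 0.2692
beam 3: φ=0°, α=150°
  cosα=-0.8660 sinα=0.5000 | (1,5) | tMaxX 0.9353 tMaxY 0.5200 | tΔX 1.1547 tΔY 2.0000
    t=0.5200 [y] (1,6) — stop
  → r_3 = 0.5200
beam 4: φ=45°, α=195°
  cosα=-0.9659 sinα=-0.2588 | (1,5) | tMaxX 0.8386 tMaxY 2.8591 | tΔX 1.0353 tΔY 3.8637
    t=0.8386 [x] (0,5) — stop
  → r_4 = 0.8386
beam 5: φ=90°, α=240°
  cosα=-0.5000 sinα=-0.8660 | (1,5) | tMaxX 1.6200 tMaxY 0.8545 | tΔX 2.0000 tΔY 1.1547
    t=0.8545 [y] (1,4)
    t=1.6200 [x] (0,4) — stop
  → r_5 = 1.6200

ranges = [0.3002, 0.2692, 0.5200, 0.8386, 1.6200]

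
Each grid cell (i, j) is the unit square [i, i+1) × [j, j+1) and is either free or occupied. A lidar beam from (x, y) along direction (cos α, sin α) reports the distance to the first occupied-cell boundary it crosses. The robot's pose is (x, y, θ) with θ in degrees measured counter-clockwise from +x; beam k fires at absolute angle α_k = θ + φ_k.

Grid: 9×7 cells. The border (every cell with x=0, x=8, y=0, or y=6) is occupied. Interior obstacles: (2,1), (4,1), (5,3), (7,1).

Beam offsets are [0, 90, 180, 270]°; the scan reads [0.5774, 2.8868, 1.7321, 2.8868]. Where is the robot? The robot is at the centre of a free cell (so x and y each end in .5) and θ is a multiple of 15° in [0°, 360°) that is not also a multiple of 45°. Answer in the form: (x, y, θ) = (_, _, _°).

(x, y, θ) = (6.5, 3.5, 150°)

The pose lattice has 31·16 = 496 candidates. Test each by forward raycasting.
  (6.5, 5.5, 15°): beam 1 = 1.5529 ≠ 0.5774 ✗
  (4.5, 2.5, 285°): beam 1 = 0.5176 ≠ 0.5774 ✗
  (5.5, 4.5, 60°): beam 1 = 1.7321 ≠ 0.5774 ✗
  …
  (6.5, 3.5, 150°): r_1=0.5774, r_2=2.8868, r_3=1.7321, r_4=2.8868 — all match ✓
Unique over the lattice → pose = (6.5, 3.5, 150°).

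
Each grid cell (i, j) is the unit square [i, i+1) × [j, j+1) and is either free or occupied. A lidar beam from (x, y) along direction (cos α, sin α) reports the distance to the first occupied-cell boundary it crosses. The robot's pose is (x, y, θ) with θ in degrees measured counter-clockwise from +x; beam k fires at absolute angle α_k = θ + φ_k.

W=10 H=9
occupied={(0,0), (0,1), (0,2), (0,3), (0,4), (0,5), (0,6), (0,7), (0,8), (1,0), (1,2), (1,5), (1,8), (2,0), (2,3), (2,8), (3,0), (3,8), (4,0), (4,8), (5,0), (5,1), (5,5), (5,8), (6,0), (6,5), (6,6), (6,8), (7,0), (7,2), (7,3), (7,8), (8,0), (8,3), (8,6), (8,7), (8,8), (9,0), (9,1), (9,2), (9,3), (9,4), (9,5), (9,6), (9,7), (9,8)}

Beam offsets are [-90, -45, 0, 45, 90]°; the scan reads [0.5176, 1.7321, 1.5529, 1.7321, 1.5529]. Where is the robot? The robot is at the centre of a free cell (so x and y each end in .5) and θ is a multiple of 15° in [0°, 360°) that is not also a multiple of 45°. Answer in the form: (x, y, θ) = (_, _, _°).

(x, y, θ) = (8.5, 5.5, 195°)

Enumerate (i+0.5, j+0.5, θ) over the 44 free cells and 16 admissible headings. For each, cast all 5 beams and compare to the given ranges.
  (8.5, 1.5, 210°): beam 1 = 1.0000 ≠ 0.5176 ✗
  (5.5, 3.5, 165°): beam 1 = 1.5529 ≠ 0.5176 ✗
  (7.5, 7.5, 165°): beam 2 = 0.5774 ≠ 1.7321 ✗
  (6.5, 7.5, 60°): beam 1 = 1.7321 ≠ 0.5176 ✗
  …
  (8.5, 5.5, 195°): r_1=0.5176, r_2=1.7321, r_3=1.5529, r_4=1.7321, r_5=1.5529 — all match ✓
No second candidate reproduces the full scan.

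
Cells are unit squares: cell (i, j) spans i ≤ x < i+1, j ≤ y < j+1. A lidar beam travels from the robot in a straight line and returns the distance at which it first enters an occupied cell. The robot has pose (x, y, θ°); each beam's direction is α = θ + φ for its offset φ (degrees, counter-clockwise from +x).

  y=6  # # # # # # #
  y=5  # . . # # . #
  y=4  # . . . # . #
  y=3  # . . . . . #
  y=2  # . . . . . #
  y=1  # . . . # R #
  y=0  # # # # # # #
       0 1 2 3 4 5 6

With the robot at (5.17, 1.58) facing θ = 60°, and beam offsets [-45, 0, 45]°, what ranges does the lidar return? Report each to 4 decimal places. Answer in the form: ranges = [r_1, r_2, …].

ranges = [0.8593, 1.6600, 2.5054]

beam 1: φ=-45°, α=15°
  direction (0.9659, 0.2588); cell (5,1); t to first gridline: x 0.8593, y 1.6228 (then +1.0353 / +3.8637)
    (6,1) via x @ 0.8593  # hit
  → r_1 = 0.8593
beam 2: φ=0°, α=60°
  direction (0.5000, 0.8660); cell (5,1); t to first gridline: x 1.6600, y 0.4850 (then +2.0000 / +1.1547)
    (5,2) via y @ 0.4850
    (5,3) via y @ 1.6397
    (6,3) via x @ 1.6600  # hit
  → r_2 = 1.6600
beam 3: φ=45°, α=105°
  direction (-0.2588, 0.9659); cell (5,1); t to first gridline: x 0.6568, y 0.4348 (then +3.8637 / +1.0353)
    (5,2) via y @ 0.4348
    (4,2) via x @ 0.6568
    (4,3) via y @ 1.4701
    (4,4) via y @ 2.5054  # hit
  → r_3 = 2.5054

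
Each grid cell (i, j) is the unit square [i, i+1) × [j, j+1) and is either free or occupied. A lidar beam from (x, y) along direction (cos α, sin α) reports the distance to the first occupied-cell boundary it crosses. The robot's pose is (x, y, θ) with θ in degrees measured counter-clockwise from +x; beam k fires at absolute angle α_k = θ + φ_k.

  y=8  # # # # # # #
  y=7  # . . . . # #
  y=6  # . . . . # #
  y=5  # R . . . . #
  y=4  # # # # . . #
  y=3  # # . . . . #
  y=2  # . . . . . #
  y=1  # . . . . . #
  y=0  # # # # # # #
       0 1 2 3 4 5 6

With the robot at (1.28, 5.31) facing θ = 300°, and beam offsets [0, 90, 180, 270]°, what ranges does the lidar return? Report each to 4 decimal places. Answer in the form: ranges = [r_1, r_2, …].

ranges = [0.3580, 4.2955, 0.5600, 0.3233]

beam 1: φ=0°, α=300°
  dir = (cos 300°, sin 300°) = (0.5000, -0.8660); from cell (1,5)
  next x-line at t=1.4400, next y-line at t=0.3580; Δt_x=2.0000, Δt_y=1.1547
    y: enter (1,4) at t=0.3580 ← occupied
  → r_1 = 0.3580
beam 2: φ=90°, α=30°
  dir = (cos 30°, sin 30°) = (0.8660, 0.5000); from cell (1,5)
  next x-line at t=0.8314, next y-line at t=1.3800; Δt_x=1.1547, Δt_y=2.0000
    x: enter (2,5) at t=0.8314
    y: enter (2,6) at t=1.3800
    x: enter (3,6) at t=1.9861
    x: enter (4,6) at t=3.1408
    y: enter (4,7) at t=3.3800
    x: enter (5,7) at t=4.2955 ← occupied
  → r_2 = 4.2955
beam 3: φ=180°, α=120°
  dir = (cos 120°, sin 120°) = (-0.5000, 0.8660); from cell (1,5)
  next x-line at t=0.5600, next y-line at t=0.7967; Δt_x=2.0000, Δt_y=1.1547
    x: enter (0,5) at t=0.5600 ← occupied
  → r_3 = 0.5600
beam 4: φ=270°, α=210°
  dir = (cos 210°, sin 210°) = (-0.8660, -0.5000); from cell (1,5)
  next x-line at t=0.3233, next y-line at t=0.6200; Δt_x=1.1547, Δt_y=2.0000
    x: enter (0,5) at t=0.3233 ← occupied
  → r_4 = 0.3233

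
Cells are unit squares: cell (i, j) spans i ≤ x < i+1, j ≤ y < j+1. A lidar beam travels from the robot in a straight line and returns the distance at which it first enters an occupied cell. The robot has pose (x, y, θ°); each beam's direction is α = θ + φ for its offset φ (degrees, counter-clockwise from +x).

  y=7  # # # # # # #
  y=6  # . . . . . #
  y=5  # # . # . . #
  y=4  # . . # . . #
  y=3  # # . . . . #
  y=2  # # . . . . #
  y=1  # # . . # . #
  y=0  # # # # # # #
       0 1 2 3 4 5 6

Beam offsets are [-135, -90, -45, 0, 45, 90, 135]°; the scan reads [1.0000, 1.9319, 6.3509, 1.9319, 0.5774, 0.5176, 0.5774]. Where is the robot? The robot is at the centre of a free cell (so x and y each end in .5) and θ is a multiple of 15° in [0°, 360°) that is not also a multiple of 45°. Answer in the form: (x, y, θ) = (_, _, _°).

Enumerate (i+0.5, j+0.5, θ) over the 23 free cells and 16 admissible headings. For each, cast all 7 beams and compare to the given ranges.
  (4.5, 6.5, 120°): beam 1 = 1.5529 ≠ 1.0000 ✗
  (2.5, 1.5, 105°): beam 2 = 1.5529 ≠ 1.9319 ✗
  (5.5, 3.5, 75°): beam 2 = 0.5176 ≠ 1.9319 ✗
  …
  (5.5, 6.5, 285°): r_1=1.0000, r_2=1.9319, r_3=6.3509, r_4=1.9319, r_5=0.5774, r_6=0.5176, r_7=0.5774 — all match ✓
Only this pose fits every beam.

(x, y, θ) = (5.5, 6.5, 285°)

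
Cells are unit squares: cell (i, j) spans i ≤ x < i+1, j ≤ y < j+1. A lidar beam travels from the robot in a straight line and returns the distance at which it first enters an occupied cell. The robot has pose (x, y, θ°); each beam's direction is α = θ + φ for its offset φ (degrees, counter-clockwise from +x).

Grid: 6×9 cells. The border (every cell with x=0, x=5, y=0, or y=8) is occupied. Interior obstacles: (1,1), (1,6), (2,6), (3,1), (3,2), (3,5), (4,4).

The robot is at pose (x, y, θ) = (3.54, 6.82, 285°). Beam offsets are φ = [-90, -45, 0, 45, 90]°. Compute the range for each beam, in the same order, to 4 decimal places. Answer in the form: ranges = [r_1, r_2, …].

beam 1: φ=-90°, α=195°
  d=(-0.9659,-0.2588)  start (3,6)  tX=0.5590 tY=3.1682  stride 1/|dx|=1.0353 1/|dy|=3.8637
    cross x-line → (2,6), t=0.5590 (wall)
  → r_1 = 0.5590
beam 2: φ=-45°, α=240°
  d=(-0.5000,-0.8660)  start (3,6)  tX=1.0800 tY=0.9469  stride 1/|dx|=2.0000 1/|dy|=1.1547
    cross y-line → (3,5), t=0.9469 (wall)
  → r_2 = 0.9469
beam 3: φ=0°, α=285°
  d=(0.2588,-0.9659)  start (3,6)  tX=1.7773 tY=0.8489  stride 1/|dx|=3.8637 1/|dy|=1.0353
    cross y-line → (3,5), t=0.8489 (wall)
  → r_3 = 0.8489
beam 4: φ=45°, α=330°
  d=(0.8660,-0.5000)  start (3,6)  tX=0.5312 tY=1.6400  stride 1/|dx|=1.1547 1/|dy|=2.0000
    cross x-line → (4,6), t=0.5312
    cross y-line → (4,5), t=1.6400
    cross x-line → (5,5), t=1.6859 (wall)
  → r_4 = 1.6859
beam 5: φ=90°, α=15°
  d=(0.9659,0.2588)  start (3,6)  tX=0.4762 tY=0.6955  stride 1/|dx|=1.0353 1/|dy|=3.8637
    cross x-line → (4,6), t=0.4762
    cross y-line → (4,7), t=0.6955
    cross x-line → (5,7), t=1.5115 (wall)
  → r_5 = 1.5115

ranges = [0.5590, 0.9469, 0.8489, 1.6859, 1.5115]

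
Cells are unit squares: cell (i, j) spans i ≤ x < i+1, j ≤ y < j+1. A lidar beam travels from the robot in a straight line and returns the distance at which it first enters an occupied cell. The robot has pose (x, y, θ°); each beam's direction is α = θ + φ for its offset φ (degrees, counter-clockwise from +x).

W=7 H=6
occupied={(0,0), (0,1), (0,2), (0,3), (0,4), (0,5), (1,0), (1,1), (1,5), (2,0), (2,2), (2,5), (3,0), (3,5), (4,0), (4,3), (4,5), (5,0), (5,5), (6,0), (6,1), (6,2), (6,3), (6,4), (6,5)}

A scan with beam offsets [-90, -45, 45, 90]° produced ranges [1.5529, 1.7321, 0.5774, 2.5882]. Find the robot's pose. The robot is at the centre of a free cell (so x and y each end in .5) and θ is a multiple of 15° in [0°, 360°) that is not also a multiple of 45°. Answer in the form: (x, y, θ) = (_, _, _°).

Enumerate (i+0.5, j+0.5, θ) over the 17 free cells and 16 admissible headings. For each, cast all 4 beams and compare to the given ranges.
  (4.5, 4.5, 210°): beam 1 = 0.5774 ≠ 1.5529 ✗
  (4.5, 4.5, 150°): beam 1 = 0.5774 ≠ 1.5529 ✗
  (5.5, 1.5, 345°): beam 1 = 0.5176 ≠ 1.5529 ✗
  (5.5, 1.5, 210°): beam 1 = 1.7321 ≠ 1.5529 ✗
  (1.5, 2.5, 120°): beam 1 = 0.5774 ≠ 1.5529 ✗
  …
  (5.5, 3.5, 165°): r_1=1.5529, r_2=1.7321, r_3=0.5774, r_4=2.5882 — all match ✓
Unique over the lattice → pose = (5.5, 3.5, 165°).

(x, y, θ) = (5.5, 3.5, 165°)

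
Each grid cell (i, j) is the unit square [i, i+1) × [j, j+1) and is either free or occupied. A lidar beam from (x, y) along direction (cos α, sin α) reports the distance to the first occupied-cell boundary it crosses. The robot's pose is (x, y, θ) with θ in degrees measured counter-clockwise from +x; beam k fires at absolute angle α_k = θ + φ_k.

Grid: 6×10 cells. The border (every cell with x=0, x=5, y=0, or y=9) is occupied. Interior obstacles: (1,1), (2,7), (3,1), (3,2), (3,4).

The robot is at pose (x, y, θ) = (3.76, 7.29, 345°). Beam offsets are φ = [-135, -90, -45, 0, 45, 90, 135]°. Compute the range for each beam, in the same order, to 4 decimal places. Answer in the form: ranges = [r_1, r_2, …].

ranges = [3.1870, 2.3708, 2.4800, 1.2837, 1.4318, 1.7703, 1.9745]

beam 1: φ=-135°, α=210°
  dir = (cos 210°, sin 210°) = (-0.8660, -0.5000); from cell (3,7)
  next x-line at t=0.8776, next y-line at t=0.5800; Δt_x=1.1547, Δt_y=2.0000
    y: enter (3,6) at t=0.5800
    x: enter (2,6) at t=0.8776
    x: enter (1,6) at t=2.0323
    y: enter (1,5) at t=2.5800
    x: enter (0,5) at t=3.1870 ← occupied
  → r_1 = 3.1870
beam 2: φ=-90°, α=255°
  dir = (cos 255°, sin 255°) = (-0.2588, -0.9659); from cell (3,7)
  next x-line at t=2.9364, next y-line at t=0.3002; Δt_x=3.8637, Δt_y=1.0353
    y: enter (3,6) at t=0.3002
    y: enter (3,5) at t=1.3355
    y: enter (3,4) at t=2.3708 ← occupied
  → r_2 = 2.3708
beam 3: φ=-45°, α=300°
  dir = (cos 300°, sin 300°) = (0.5000, -0.8660); from cell (3,7)
  next x-line at t=0.4800, next y-line at t=0.3349; Δt_x=2.0000, Δt_y=1.1547
    y: enter (3,6) at t=0.3349
    x: enter (4,6) at t=0.4800
    y: enter (4,5) at t=1.4896
    x: enter (5,5) at t=2.4800 ← occupied
  → r_3 = 2.4800
beam 4: φ=0°, α=345°
  dir = (cos 345°, sin 345°) = (0.9659, -0.2588); from cell (3,7)
  next x-line at t=0.2485, next y-line at t=1.1205; Δt_x=1.0353, Δt_y=3.8637
    x: enter (4,7) at t=0.2485
    y: enter (4,6) at t=1.1205
    x: enter (5,6) at t=1.2837 ← occupied
  → r_4 = 1.2837
beam 5: φ=45°, α=30°
  dir = (cos 30°, sin 30°) = (0.8660, 0.5000); from cell (3,7)
  next x-line at t=0.2771, next y-line at t=1.4200; Δt_x=1.1547, Δt_y=2.0000
    x: enter (4,7) at t=0.2771
    y: enter (4,8) at t=1.4200
    x: enter (5,8) at t=1.4318 ← occupied
  → r_5 = 1.4318
beam 6: φ=90°, α=75°
  dir = (cos 75°, sin 75°) = (0.2588, 0.9659); from cell (3,7)
  next x-line at t=0.9273, next y-line at t=0.7350; Δt_x=3.8637, Δt_y=1.0353
    y: enter (3,8) at t=0.7350
    x: enter (4,8) at t=0.9273
    y: enter (4,9) at t=1.7703 ← occupied
  → r_6 = 1.7703
beam 7: φ=135°, α=120°
  dir = (cos 120°, sin 120°) = (-0.5000, 0.8660); from cell (3,7)
  next x-line at t=1.5200, next y-line at t=0.8198; Δt_x=2.0000, Δt_y=1.1547
    y: enter (3,8) at t=0.8198
    x: enter (2,8) at t=1.5200
    y: enter (2,9) at t=1.9745 ← occupied
  → r_7 = 1.9745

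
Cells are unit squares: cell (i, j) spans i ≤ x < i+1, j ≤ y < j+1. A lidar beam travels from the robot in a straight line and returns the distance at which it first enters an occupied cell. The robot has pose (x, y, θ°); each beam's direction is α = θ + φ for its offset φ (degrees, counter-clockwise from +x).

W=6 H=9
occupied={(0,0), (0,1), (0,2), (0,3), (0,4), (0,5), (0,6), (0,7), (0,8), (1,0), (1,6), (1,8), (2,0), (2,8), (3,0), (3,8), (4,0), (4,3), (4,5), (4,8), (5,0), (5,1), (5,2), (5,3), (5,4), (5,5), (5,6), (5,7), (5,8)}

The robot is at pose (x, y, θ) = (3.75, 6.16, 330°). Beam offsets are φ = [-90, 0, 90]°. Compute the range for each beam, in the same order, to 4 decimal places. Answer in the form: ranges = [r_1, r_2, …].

ranges = [5.5000, 0.3200, 2.1246]

beam 1: φ=-90°, α=240°
  dir = (cos 240°, sin 240°) = (-0.5000, -0.8660); from cell (3,6)
  next x-line at t=1.5000, next y-line at t=0.1848; Δt_x=2.0000, Δt_y=1.1547
    y: enter (3,5) at t=0.1848
    y: enter (3,4) at t=1.3395
    x: enter (2,4) at t=1.5000
    y: enter (2,3) at t=2.4942
    x: enter (1,3) at t=3.5000
    y: enter (1,2) at t=3.6489
    y: enter (1,1) at t=4.8036
    x: enter (0,1) at t=5.5000 ← occupied
  → r_1 = 5.5000
beam 2: φ=0°, α=330°
  dir = (cos 330°, sin 330°) = (0.8660, -0.5000); from cell (3,6)
  next x-line at t=0.2887, next y-line at t=0.3200; Δt_x=1.1547, Δt_y=2.0000
    x: enter (4,6) at t=0.2887
    y: enter (4,5) at t=0.3200 ← occupied
  → r_2 = 0.3200
beam 3: φ=90°, α=60°
  dir = (cos 60°, sin 60°) = (0.5000, 0.8660); from cell (3,6)
  next x-line at t=0.5000, next y-line at t=0.9699; Δt_x=2.0000, Δt_y=1.1547
    x: enter (4,6) at t=0.5000
    y: enter (4,7) at t=0.9699
    y: enter (4,8) at t=2.1246 ← occupied
  → r_3 = 2.1246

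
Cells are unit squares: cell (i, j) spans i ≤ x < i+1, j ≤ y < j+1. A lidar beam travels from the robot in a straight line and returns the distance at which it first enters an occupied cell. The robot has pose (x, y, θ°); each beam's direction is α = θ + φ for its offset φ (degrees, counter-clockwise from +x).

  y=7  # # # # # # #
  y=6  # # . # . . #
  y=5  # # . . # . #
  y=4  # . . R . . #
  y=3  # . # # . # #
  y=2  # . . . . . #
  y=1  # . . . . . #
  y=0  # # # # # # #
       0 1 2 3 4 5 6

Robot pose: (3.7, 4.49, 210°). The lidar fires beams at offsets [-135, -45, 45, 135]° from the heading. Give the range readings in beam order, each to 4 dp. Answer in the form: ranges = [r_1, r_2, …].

beam 1: φ=-135°, α=75°
  direction (0.2588, 0.9659); cell (3,4); t to first gridline: x 1.1591, y 0.5280 (then +3.8637 / +1.0353)
    (3,5) via y @ 0.5280
    (4,5) via x @ 1.1591  # hit
  → r_1 = 1.1591
beam 2: φ=-45°, α=165°
  direction (-0.9659, 0.2588); cell (3,4); t to first gridline: x 0.7247, y 1.9705 (then +1.0353 / +3.8637)
    (2,4) via x @ 0.7247
    (1,4) via x @ 1.7600
    (1,5) via y @ 1.9705  # hit
  → r_2 = 1.9705
beam 3: φ=45°, α=255°
  direction (-0.2588, -0.9659); cell (3,4); t to first gridline: x 2.7046, y 0.5073 (then +3.8637 / +1.0353)
    (3,3) via y @ 0.5073  # hit
  → r_3 = 0.5073
beam 4: φ=135°, α=345°
  direction (0.9659, -0.2588); cell (3,4); t to first gridline: x 0.3106, y 1.8932 (then +1.0353 / +3.8637)
    (4,4) via x @ 0.3106
    (5,4) via x @ 1.3459
    (5,3) via y @ 1.8932  # hit
  → r_4 = 1.8932

ranges = [1.1591, 1.9705, 0.5073, 1.8932]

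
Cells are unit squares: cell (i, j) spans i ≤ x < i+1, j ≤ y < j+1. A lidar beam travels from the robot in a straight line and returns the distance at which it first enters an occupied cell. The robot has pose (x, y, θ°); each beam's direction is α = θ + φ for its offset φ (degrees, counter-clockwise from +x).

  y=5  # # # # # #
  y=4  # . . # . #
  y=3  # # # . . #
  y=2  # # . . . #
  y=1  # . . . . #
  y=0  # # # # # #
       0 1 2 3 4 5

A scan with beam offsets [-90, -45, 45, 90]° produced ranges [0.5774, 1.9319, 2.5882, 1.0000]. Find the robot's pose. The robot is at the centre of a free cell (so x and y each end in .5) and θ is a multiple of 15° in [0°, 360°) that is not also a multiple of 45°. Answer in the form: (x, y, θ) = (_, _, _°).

(x, y, θ) = (4.5, 1.5, 120°)

The pose lattice has 12·16 = 192 candidates. Test each by forward raycasting.
  (1.5, 1.5, 75°): beam 1 = 1.9319 ≠ 0.5774 ✗
  (3.5, 1.5, 300°): beam 1 = 1.0000 ≠ 0.5774 ✗
  (2.5, 1.5, 345°): beam 1 = 0.5176 ≠ 0.5774 ✗
  (2.5, 1.5, 210°): beam 1 = 1.0000 ≠ 0.5774 ✗
  …
  (4.5, 1.5, 120°): r_1=0.5774, r_2=1.9319, r_3=2.5882, r_4=1.0000 — all match ✓
Only this pose fits every beam.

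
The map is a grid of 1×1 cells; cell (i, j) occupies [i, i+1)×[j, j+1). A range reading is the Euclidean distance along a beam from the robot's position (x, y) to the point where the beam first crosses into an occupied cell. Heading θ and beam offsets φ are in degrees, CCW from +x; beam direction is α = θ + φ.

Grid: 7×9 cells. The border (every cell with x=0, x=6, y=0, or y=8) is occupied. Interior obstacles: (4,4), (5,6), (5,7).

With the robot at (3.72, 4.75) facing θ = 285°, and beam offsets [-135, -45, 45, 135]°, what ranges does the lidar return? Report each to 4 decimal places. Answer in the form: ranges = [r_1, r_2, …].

beam 1: φ=-135°, α=150°
  d=(-0.8660,0.5000)  start (3,4)  tX=0.8314 tY=0.5000  stride 1/|dx|=1.1547 1/|dy|=2.0000
    cross y-line → (3,5), t=0.5000
    cross x-line → (2,5), t=0.8314
    cross x-line → (1,5), t=1.9861
    cross y-line → (1,6), t=2.5000
    cross x-line → (0,6), t=3.1408 (wall)
  → r_1 = 3.1408
beam 2: φ=-45°, α=240°
  d=(-0.5000,-0.8660)  start (3,4)  tX=1.4400 tY=0.8660  stride 1/|dx|=2.0000 1/|dy|=1.1547
    cross y-line → (3,3), t=0.8660
    cross x-line → (2,3), t=1.4400
    cross y-line → (2,2), t=2.0207
    cross y-line → (2,1), t=3.1754
    cross x-line → (1,1), t=3.4400
    cross y-line → (1,0), t=4.3301 (wall)
  → r_2 = 4.3301
beam 3: φ=45°, α=330°
  d=(0.8660,-0.5000)  start (3,4)  tX=0.3233 tY=1.5000  stride 1/|dx|=1.1547 1/|dy|=2.0000
    cross x-line → (4,4), t=0.3233 (wall)
  → r_3 = 0.3233
beam 4: φ=135°, α=60°
  d=(0.5000,0.8660)  start (3,4)  tX=0.5600 tY=0.2887  stride 1/|dx|=2.0000 1/|dy|=1.1547
    cross y-line → (3,5), t=0.2887
    cross x-line → (4,5), t=0.5600
    cross y-line → (4,6), t=1.4434
    cross x-line → (5,6), t=2.5600 (wall)
  → r_4 = 2.5600

ranges = [3.1408, 4.3301, 0.3233, 2.5600]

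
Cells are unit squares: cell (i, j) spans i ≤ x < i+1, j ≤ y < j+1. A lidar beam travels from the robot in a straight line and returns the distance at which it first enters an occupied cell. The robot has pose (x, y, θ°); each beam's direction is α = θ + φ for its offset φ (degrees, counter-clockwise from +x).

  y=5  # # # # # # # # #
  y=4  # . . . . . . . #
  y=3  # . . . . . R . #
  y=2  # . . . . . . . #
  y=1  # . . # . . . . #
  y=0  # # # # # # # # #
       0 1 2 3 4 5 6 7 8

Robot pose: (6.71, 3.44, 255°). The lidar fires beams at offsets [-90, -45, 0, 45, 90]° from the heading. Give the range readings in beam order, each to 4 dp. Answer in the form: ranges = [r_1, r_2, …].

beam 1: φ=-90°, α=165°
  d=(-0.9659,0.2588)  start (6,3)  tX=0.7350 tY=2.1637  stride 1/|dx|=1.0353 1/|dy|=3.8637
    cross x-line → (5,3), t=0.7350
    cross x-line → (4,3), t=1.7703
    cross y-line → (4,4), t=2.1637
    cross x-line → (3,4), t=2.8056
    cross x-line → (2,4), t=3.8409
    cross x-line → (1,4), t=4.8762
    cross x-line → (0,4), t=5.9114 (wall)
  → r_1 = 5.9114
beam 2: φ=-45°, α=210°
  d=(-0.8660,-0.5000)  start (6,3)  tX=0.8198 tY=0.8800  stride 1/|dx|=1.1547 1/|dy|=2.0000
    cross x-line → (5,3), t=0.8198
    cross y-line → (5,2), t=0.8800
    cross x-line → (4,2), t=1.9745
    cross y-line → (4,1), t=2.8800
    cross x-line → (3,1), t=3.1292 (wall)
  → r_2 = 3.1292
beam 3: φ=0°, α=255°
  d=(-0.2588,-0.9659)  start (6,3)  tX=2.7432 tY=0.4555  stride 1/|dx|=3.8637 1/|dy|=1.0353
    cross y-line → (6,2), t=0.4555
    cross y-line → (6,1), t=1.4908
    cross y-line → (6,0), t=2.5261 (wall)
  → r_3 = 2.5261
beam 4: φ=45°, α=300°
  d=(0.5000,-0.8660)  start (6,3)  tX=0.5800 tY=0.5081  stride 1/|dx|=2.0000 1/|dy|=1.1547
    cross y-line → (6,2), t=0.5081
    cross x-line → (7,2), t=0.5800
    cross y-line → (7,1), t=1.6628
    cross x-line → (8,1), t=2.5800 (wall)
  → r_4 = 2.5800
beam 5: φ=90°, α=345°
  d=(0.9659,-0.2588)  start (6,3)  tX=0.3002 tY=1.7000  stride 1/|dx|=1.0353 1/|dy|=3.8637
    cross x-line → (7,3), t=0.3002
    cross x-line → (8,3), t=1.3355 (wall)
  → r_5 = 1.3355

ranges = [5.9114, 3.1292, 2.5261, 2.5800, 1.3355]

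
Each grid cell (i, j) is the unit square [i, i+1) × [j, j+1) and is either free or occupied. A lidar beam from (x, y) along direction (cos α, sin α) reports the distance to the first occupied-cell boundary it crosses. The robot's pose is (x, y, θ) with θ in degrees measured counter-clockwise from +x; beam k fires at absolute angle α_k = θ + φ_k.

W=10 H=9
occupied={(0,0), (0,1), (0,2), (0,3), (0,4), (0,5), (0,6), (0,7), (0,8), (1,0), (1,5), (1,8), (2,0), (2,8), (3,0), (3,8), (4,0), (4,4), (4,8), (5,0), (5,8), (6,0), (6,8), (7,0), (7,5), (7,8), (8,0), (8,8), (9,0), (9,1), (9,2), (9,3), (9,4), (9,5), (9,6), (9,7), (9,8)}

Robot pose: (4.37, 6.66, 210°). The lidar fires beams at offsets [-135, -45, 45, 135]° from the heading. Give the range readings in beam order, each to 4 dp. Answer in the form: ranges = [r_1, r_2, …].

beam 1: φ=-135°, α=75°
  cosα=0.2588 sinα=0.9659 | (4,6) | tMaxX 2.4341 tMaxY 0.3520 | tΔX 3.8637 tΔY 1.0353
    t=0.3520 [y] (4,7)
    t=1.3873 [y] (4,8) — stop
  → r_1 = 1.3873
beam 2: φ=-45°, α=165°
  cosα=-0.9659 sinα=0.2588 | (4,6) | tMaxX 0.3831 tMaxY 1.3137 | tΔX 1.0353 tΔY 3.8637
    t=0.3831 [x] (3,6)
    t=1.3137 [y] (3,7)
    t=1.4183 [x] (2,7)
    t=2.4536 [x] (1,7)
    t=3.4889 [x] (0,7) — stop
  → r_2 = 3.4889
beam 3: φ=45°, α=255°
  cosα=-0.2588 sinα=-0.9659 | (4,6) | tMaxX 1.4296 tMaxY 0.6833 | tΔX 3.8637 tΔY 1.0353
    t=0.6833 [y] (4,5)
    t=1.4296 [x] (3,5)
    t=1.7186 [y] (3,4)
    t=2.7538 [y] (3,3)
    t=3.7891 [y] (3,2)
    t=4.8244 [y] (3,1)
    t=5.2933 [x] (2,1)
    t=5.8597 [y] (2,0) — stop
  → r_3 = 5.8597
beam 4: φ=135°, α=345°
  cosα=0.9659 sinα=-0.2588 | (4,6) | tMaxX 0.6522 tMaxY 2.5500 | tΔX 1.0353 tΔY 3.8637
    t=0.6522 [x] (5,6)
    t=1.6875 [x] (6,6)
    t=2.5500 [y] (6,5)
    t=2.7228 [x] (7,5) — stop
  → r_4 = 2.7228

ranges = [1.3873, 3.4889, 5.8597, 2.7228]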